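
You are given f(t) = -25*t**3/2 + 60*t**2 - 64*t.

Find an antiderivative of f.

An antiderivative is F(t) = -25*t**4/8 + 20*t**3 - 32*t**2.

f matches the chain-rule pattern g'(h)*h' with inner function h(t) = -5*t**2/4 + 4*t; substituting u = h(t) collapses the integral.
Check: d/dt[-25*t**4/8 + 20*t**3 - 32*t**2] = -25*t**3/2 + 60*t**2 - 64*t = f(t).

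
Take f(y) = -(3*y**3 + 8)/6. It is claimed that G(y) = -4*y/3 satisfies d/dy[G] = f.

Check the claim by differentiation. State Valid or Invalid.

Invalid: d/dy[G] - f = y**3/2, which is not 0.

d/dy[G] = -4/3
d/dy[G] - f(y) = y**3/2 != 0.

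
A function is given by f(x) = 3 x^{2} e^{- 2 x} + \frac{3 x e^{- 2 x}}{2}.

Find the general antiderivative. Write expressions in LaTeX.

F(x) = \frac{\left(- 12 x^{2} - 18 x - 9\right) e^{- 2 x}}{8} + C

f has the shape u'v + uv' for u = - \frac{3 x^{2}}{2} - \frac{9 x}{4} - \frac{9}{8} and v = e^{- 2 x} — it is the derivative of the product u*v.
Check: d/dx[\frac{\left(- 12 x^{2} - 18 x - 9\right) e^{- 2 x}}{8}] = \frac{\left(6 x^{2} + 3 x\right) e^{- 2 x}}{2}, which equals f(x).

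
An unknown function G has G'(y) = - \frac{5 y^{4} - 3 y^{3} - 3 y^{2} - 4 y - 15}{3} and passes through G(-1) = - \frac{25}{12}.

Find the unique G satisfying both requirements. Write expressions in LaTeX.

Recover the given G'(y) by differentiating a candidate G(y); any mismatch rules it out.
A general antiderivative is - \frac{y^{5}}{3} + \frac{y^{4}}{4} + \frac{y^{3}}{3} + \frac{2 y^{2}}{3} + 5 y + C.
The condition gives C = - \frac{25}{12} - (- \frac{49}{12}) = 2.
So G(y) = - \frac{y^{5}}{3} + \frac{y^{4}}{4} + \frac{y^{3}}{3} + \frac{2 y^{2}}{3} + 5 y + 2.
Check: d/dy[- \frac{y^{5}}{3} + \frac{y^{4}}{4} + \frac{y^{3}}{3} + \frac{2 y^{2}}{3} + 5 y + 2] = - \frac{5 y^{4}}{3} + y^{3} + y^{2} + \frac{4 y}{3} + 5, which equals G'(y).

G(y) = - \frac{y^{5}}{3} + \frac{y^{4}}{4} + \frac{y^{3}}{3} + \frac{2 y^{2}}{3} + 5 y + 2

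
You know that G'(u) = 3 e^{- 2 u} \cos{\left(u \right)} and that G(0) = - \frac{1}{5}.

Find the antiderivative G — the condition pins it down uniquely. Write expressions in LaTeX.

Since d/du undoes antidifferentiation here, G(u) must give back the stated G'(u).
A general antiderivative is \frac{3 e^{- 2 u} \sin{\left(u \right)}}{5} - \frac{6 e^{- 2 u} \cos{\left(u \right)}}{5} + C.
The condition gives C = - \frac{1}{5} - (- \frac{6}{5}) = 1.
So G(u) = \frac{\left(5 e^{2 u} + 3 \sin{\left(u \right)} - 6 \cos{\left(u \right)}\right) e^{- 2 u}}{5}.
Check: d/du[\frac{\left(5 e^{2 u} + 3 \sin{\left(u \right)} - 6 \cos{\left(u \right)}\right) e^{- 2 u}}{5}] = 3 e^{- 2 u} \cos{\left(u \right)} = G'(u).

G(u) = \frac{\left(5 e^{2 u} + 3 \sin{\left(u \right)} - 6 \cos{\left(u \right)}\right) e^{- 2 u}}{5}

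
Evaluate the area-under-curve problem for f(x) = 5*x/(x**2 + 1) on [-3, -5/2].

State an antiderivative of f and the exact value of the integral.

The substitution u = 2*x**2 + 2 works: f is exactly (dF/du)*(du/dx) for that inner function.
F(x) = 5*log(2*x**2 + 2)/2 is an antiderivative of f.
Check: d/dx[5*log(2*x**2 + 2)/2] = 5*x/(x**2 + 1) = f(x).
F(-5/2) = 5*log(29/2)/2; F(-3) = 5*log(20)/2.
Integral = F(-5/2) - F(-3) = -5*log(20)/2 + 5*log(29/2)/2.

Antiderivative: F(x) = 5*log(2*x**2 + 2)/2; value = -5*log(20)/2 + 5*log(29/2)/2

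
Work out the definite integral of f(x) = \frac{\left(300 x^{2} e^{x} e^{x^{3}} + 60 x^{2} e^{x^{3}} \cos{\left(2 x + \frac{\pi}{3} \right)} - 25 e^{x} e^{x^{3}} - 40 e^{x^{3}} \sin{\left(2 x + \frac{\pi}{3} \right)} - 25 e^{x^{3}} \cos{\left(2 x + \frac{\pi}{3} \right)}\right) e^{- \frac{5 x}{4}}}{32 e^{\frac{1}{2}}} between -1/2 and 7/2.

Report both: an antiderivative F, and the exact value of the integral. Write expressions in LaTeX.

Antiderivative: F(x) = \frac{\left(25 e^{x} + 5 \cos{\left(2 x + \frac{\pi}{3} \right)}\right) e^{- \frac{5 x}{4}} e^{x^{3}}}{8 e^{\frac{1}{2}}}; value = \frac{5 e^{38} \cos{\left(\frac{\pi}{3} + 7 \right)}}{8} - \frac{25}{8 e^{\frac{1}{2}}} - \frac{5 \sin{\left(\frac{\pi}{6} + 1 \right)}}{8} + \frac{25 e^{\frac{83}{2}}}{8}

f has the shape u'v + uv' for u = \frac{25 e^{x}}{8} + \frac{5 \cos{\left(2 x + \frac{\pi}{3} \right)}}{8} and v = e^{x^{3} - \frac{5 x}{4} - \frac{1}{2}} — it is the derivative of the product u*v.
F(x) = \frac{\left(25 e^{x} + 5 \cos{\left(2 x + \frac{\pi}{3} \right)}\right) e^{- \frac{5 x}{4}} e^{x^{3}}}{8 e^{\frac{1}{2}}} is an antiderivative of f.
Check: d/dx[\frac{\left(25 e^{x} + 5 \cos{\left(2 x + \frac{\pi}{3} \right)}\right) e^{- \frac{5 x}{4}} e^{x^{3}}}{8 e^{\frac{1}{2}}}] = \frac{\left(300 x^{2} e^{x} e^{x^{3}} + 60 x^{2} e^{x^{3}} \cos{\left(2 x + \frac{\pi}{3} \right)} - 25 e^{x} e^{x^{3}} - 40 e^{x^{3}} \sin{\left(2 x + \frac{\pi}{3} \right)} - 25 e^{x^{3}} \cos{\left(2 x + \frac{\pi}{3} \right)}\right) e^{- \frac{5 x}{4}}}{32 e^{\frac{1}{2}}} = f(x).
F(7/2) = \frac{5 e^{38} \cos{\left(\frac{\pi}{3} + 7 \right)}}{8} + \frac{25 e^{\frac{83}{2}}}{8}; F(-1/2) = \frac{5 \sin{\left(\frac{\pi}{6} + 1 \right)}}{8} + \frac{25}{8 e^{\frac{1}{2}}}.
Integral = F(7/2) - F(-1/2) = \frac{5 e^{38} \cos{\left(\frac{\pi}{3} + 7 \right)}}{8} - \frac{25}{8 e^{\frac{1}{2}}} - \frac{5 \sin{\left(\frac{\pi}{6} + 1 \right)}}{8} + \frac{25 e^{\frac{83}{2}}}{8}.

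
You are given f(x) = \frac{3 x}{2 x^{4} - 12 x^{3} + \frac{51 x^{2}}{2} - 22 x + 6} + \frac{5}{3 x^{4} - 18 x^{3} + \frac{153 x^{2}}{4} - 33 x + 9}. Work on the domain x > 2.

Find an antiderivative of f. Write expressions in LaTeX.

An antiderivative is F(x) = \frac{- 394 x \log{\left(x - 2 \right)} + 423 x \log{\left(x - \frac{3}{2} \right)} - 29 x \log{\left(x - \frac{1}{2} \right)} + 788 \log{\left(x - 2 \right)} - 846 \log{\left(x - \frac{3}{2} \right)} + 58 \log{\left(x - \frac{1}{2} \right)} - 168}{27 x - 54}.

Factor the denominator (3 \left(x - 2\right)^{2} \left(2 x - 3\right) \left(2 x - 1\right)) and decompose: f = - \frac{58}{27 \left(2 x - 1\right)} + \frac{94}{3 \left(2 x - 3\right)} - \frac{394}{27 \left(x - 2\right)} + \frac{56}{9 \left(x - 2\right)^{2}}; each piece integrates to a log, atan, or power term.
Check: d/dx[\frac{- 394 x \log{\left(x - 2 \right)} + 423 x \log{\left(x - \frac{3}{2} \right)} - 29 x \log{\left(x - \frac{1}{2} \right)} + 788 \log{\left(x - 2 \right)} - 846 \log{\left(x - \frac{3}{2} \right)} + 58 \log{\left(x - \frac{1}{2} \right)} - 168}{27 x - 54}] = \frac{18 x + 20}{12 x^{4} - 72 x^{3} + 153 x^{2} - 132 x + 36}, which equals f(x).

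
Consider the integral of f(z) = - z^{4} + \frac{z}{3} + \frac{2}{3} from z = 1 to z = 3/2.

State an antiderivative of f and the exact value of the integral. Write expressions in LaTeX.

The integrand splits into summands that can be handled one at a time.
F(z) = - \frac{z^{5}}{5} + \frac{z^{2}}{6} + \frac{2 z}{3} is an antiderivative of f.
Check: d/dz[- \frac{z^{5}}{5} + \frac{z^{2}}{6} + \frac{2 z}{3}] = - z^{4} + \frac{z}{3} + \frac{2}{3} = f(z).
F(3/2) = - \frac{23}{160}; F(1) = \frac{19}{30}.
Integral = F(3/2) - F(1) = - \frac{373}{480}.

Antiderivative: F(z) = - \frac{z^{5}}{5} + \frac{z^{2}}{6} + \frac{2 z}{3}; value = - \frac{373}{480}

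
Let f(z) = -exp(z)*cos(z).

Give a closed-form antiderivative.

For F(z) to be correct the identity F'(z) - f(z) = 0 must hold.
Check: d/dz[(-sin(z) - cos(z))*exp(z)/2] = -exp(z)*cos(z) = f(z).

An antiderivative is F(z) = (-sin(z) - cos(z))*exp(z)/2.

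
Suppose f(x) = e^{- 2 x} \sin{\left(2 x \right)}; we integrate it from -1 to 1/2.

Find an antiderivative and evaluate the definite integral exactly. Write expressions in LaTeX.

Antiderivative: F(x) = \frac{\left(- \sin{\left(2 x \right)} - \cos{\left(2 x \right)}\right) e^{- 2 x}}{4}; value = - \frac{e^{2} \sin{\left(2 \right)}}{4} + \frac{e^{2} \cos{\left(2 \right)}}{4} - \frac{\sin{\left(1 \right)}}{4 e} - \frac{\cos{\left(1 \right)}}{4 e}

Check any antiderivative F(x) by computing F'(x) and comparing it with f(x).
F(x) = \frac{\left(- \sin{\left(2 x \right)} - \cos{\left(2 x \right)}\right) e^{- 2 x}}{4} is an antiderivative of f.
Check: d/dx[\frac{\left(- \sin{\left(2 x \right)} - \cos{\left(2 x \right)}\right) e^{- 2 x}}{4}] = e^{- 2 x} \sin{\left(2 x \right)} = f(x).
F(1/2) = - \frac{\sin{\left(1 \right)}}{4 e} - \frac{\cos{\left(1 \right)}}{4 e}; F(-1) = - \frac{e^{2} \cos{\left(2 \right)}}{4} + \frac{e^{2} \sin{\left(2 \right)}}{4}.
Integral = F(1/2) - F(-1) = - \frac{e^{2} \sin{\left(2 \right)}}{4} + \frac{e^{2} \cos{\left(2 \right)}}{4} - \frac{\sin{\left(1 \right)}}{4 e} - \frac{\cos{\left(1 \right)}}{4 e}.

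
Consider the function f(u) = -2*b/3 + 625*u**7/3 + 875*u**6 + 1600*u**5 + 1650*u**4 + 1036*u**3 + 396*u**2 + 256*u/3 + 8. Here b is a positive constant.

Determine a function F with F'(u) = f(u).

The integrand splits into summands that can be handled one at a time.
Check: d/du[(-16*b*u + (-5*u**2 - 6*u - 2)**4)/24] = -2*b/3 + 625*u**7/3 + 875*u**6 + 1600*u**5 + 1650*u**4 + 1036*u**3 + 396*u**2 + 256*u/3 + 8 = f(u).

An antiderivative is F(u) = (-16*b*u + (-5*u**2 - 6*u - 2)**4)/24.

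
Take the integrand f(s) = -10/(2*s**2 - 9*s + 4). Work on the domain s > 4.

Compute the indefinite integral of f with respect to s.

Factor the denominator ((s - 4)*(2*s - 1)) and decompose: f = 20/(7*(2*s - 1)) - 10/(7*(s - 4)); each piece integrates to a log, atan, or power term.
Check: d/ds[10*(-log(s - 4) + log(s - 1/2))/7] = -10/(2*s**2 - 9*s + 4) = f(s).

F(s) = 10*(-log(s - 4) + log(s - 1/2))/7 + C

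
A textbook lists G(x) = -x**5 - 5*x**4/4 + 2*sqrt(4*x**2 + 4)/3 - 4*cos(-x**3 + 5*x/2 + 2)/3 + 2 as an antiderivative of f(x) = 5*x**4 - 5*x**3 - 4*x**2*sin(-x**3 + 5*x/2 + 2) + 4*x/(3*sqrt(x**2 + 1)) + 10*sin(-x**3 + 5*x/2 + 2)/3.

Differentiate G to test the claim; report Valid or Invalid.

Invalid: d/dx[G] - f = -10*x**4, which is not 0.

d/dx[G] = (-15*x**4*sqrt(x**2 + 1) - 15*x**3*sqrt(x**2 + 1) - 12*x**2*sqrt(x**2 + 1)*sin(-x**3 + 5*x/2 + 2) + 4*x + 10*sqrt(x**2 + 1)*sin(-x**3 + 5*x/2 + 2))/(3*sqrt(x**2 + 1))
d/dx[G] - f(x) = -10*x**4 != 0.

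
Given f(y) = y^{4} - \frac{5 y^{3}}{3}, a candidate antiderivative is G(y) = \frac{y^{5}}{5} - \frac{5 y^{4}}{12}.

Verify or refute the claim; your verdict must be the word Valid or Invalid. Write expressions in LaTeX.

Valid. The derivative of G reproduces f.

d/dy[G] = y^{4} - \frac{5 y^{3}}{3}
This equals f(y) exactly, so the claim holds.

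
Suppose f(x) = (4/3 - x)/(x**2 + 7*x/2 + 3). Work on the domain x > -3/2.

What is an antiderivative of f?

The denominator factors as 3*(x + 2)*(2*x + 3); partial fractions split f into directly integrable pieces: 34/(3*(2*x + 3)) - 20/(3*(x + 2)).
Check: d/dx[17*log(x + 3/2)/3 - 20*log(x + 2)/3] = (8 - 6*x)/(6*x**2 + 21*x + 18), which equals f(x).

An antiderivative is F(x) = 17*log(x + 3/2)/3 - 20*log(x + 2)/3.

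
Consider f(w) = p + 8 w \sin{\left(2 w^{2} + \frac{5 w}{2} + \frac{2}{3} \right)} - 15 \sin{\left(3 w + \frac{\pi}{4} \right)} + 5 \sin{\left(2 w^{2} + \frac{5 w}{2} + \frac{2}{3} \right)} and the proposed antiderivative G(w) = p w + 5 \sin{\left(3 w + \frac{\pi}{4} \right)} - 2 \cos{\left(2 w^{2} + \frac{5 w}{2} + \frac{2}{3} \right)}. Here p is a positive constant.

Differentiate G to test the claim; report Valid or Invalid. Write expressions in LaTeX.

Invalid: d/dw[G] - f = 15 \sin{\left(3 w + \frac{\pi}{4} \right)} + 15 \cos{\left(3 w + \frac{\pi}{4} \right)}, which is not 0.

d/dw[G] = p + 8 w \sin{\left(2 w^{2} + \frac{5 w}{2} + \frac{2}{3} \right)} + 5 \sin{\left(2 w^{2} + \frac{5 w}{2} + \frac{2}{3} \right)} + 15 \cos{\left(3 w + \frac{\pi}{4} \right)}
d/dw[G] - f(w) = 15 \sin{\left(3 w + \frac{\pi}{4} \right)} + 15 \cos{\left(3 w + \frac{\pi}{4} \right)} != 0.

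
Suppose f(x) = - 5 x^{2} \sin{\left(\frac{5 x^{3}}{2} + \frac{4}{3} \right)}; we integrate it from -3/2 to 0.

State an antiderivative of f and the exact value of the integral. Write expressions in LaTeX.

f matches the chain-rule pattern g'(h)*h' with inner function h(x) = \frac{5 x^{3}}{2} + \frac{4}{3}; substituting u = h(x) collapses the integral.
F(x) = \frac{2 \cos{\left(\frac{5 x^{3}}{2} + \frac{4}{3} \right)}}{3} is an antiderivative of f.
Check: d/dx[\frac{2 \cos{\left(\frac{5 x^{3}}{2} + \frac{4}{3} \right)}}{3}] = - 5 x^{2} \sin{\left(\frac{5 x^{3}}{2} + \frac{4}{3} \right)} = f(x).
F(0) = \frac{2 \cos{\left(\frac{4}{3} \right)}}{3}; F(-3/2) = \frac{2 \cos{\left(\frac{341}{48} \right)}}{3}.
Integral = F(0) - F(-3/2) = - \frac{2 \cos{\left(\frac{341}{48} \right)}}{3} + \frac{2 \cos{\left(\frac{4}{3} \right)}}{3}.

Antiderivative: F(x) = \frac{2 \cos{\left(\frac{5 x^{3}}{2} + \frac{4}{3} \right)}}{3}; value = - \frac{2 \cos{\left(\frac{341}{48} \right)}}{3} + \frac{2 \cos{\left(\frac{4}{3} \right)}}{3}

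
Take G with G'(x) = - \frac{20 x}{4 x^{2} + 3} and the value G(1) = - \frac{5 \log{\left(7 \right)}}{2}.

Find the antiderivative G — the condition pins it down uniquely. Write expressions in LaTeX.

G'(x) matches the chain-rule pattern g'(h)*h' with inner function h(x) = 4 x^{2} + 3; substituting u = h(x) collapses the integral.
A general antiderivative is - \frac{5 \log{\left(4 x^{2} + 3 \right)}}{2} + C.
The condition gives C = - \frac{5 \log{\left(7 \right)}}{2} - (- \frac{5 \log{\left(7 \right)}}{2}) = 0.
So G(x) = - \frac{5 \log{\left(4 x^{2} + 3 \right)}}{2}.
Check: d/dx[- \frac{5 \log{\left(4 x^{2} + 3 \right)}}{2}] = - \frac{20 x}{4 x^{2} + 3} = G'(x).

G(x) = - \frac{5 \log{\left(4 x^{2} + 3 \right)}}{2}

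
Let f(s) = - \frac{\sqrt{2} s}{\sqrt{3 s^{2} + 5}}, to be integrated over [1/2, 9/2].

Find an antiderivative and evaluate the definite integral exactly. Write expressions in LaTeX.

Antiderivative: F(s) = - \frac{\sqrt{2} \sqrt{3 s^{2} + 5}}{3}; value = - \frac{\sqrt{526}}{6} + \frac{\sqrt{46}}{6}

f matches the chain-rule pattern g'(h)*h' with inner function h(s) = \frac{3 s^{2}}{2} + \frac{5}{2}; substituting u = h(s) collapses the integral.
F(s) = - \frac{\sqrt{2} \sqrt{3 s^{2} + 5}}{3} is an antiderivative of f.
Check: d/ds[- \frac{\sqrt{2} \sqrt{3 s^{2} + 5}}{3}] = - \frac{\sqrt{2} s}{\sqrt{3 s^{2} + 5}} = f(s).
F(9/2) = - \frac{\sqrt{526}}{6}; F(1/2) = - \frac{\sqrt{46}}{6}.
Integral = F(9/2) - F(1/2) = - \frac{\sqrt{526}}{6} + \frac{\sqrt{46}}{6}.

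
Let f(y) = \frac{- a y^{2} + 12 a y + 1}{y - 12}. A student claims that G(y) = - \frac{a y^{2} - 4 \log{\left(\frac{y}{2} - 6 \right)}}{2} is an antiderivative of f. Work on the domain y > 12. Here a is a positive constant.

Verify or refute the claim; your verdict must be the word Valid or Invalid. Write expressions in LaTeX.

d/dy[G] = \frac{- a y^{2} + 12 a y + 2}{y - 12}
d/dy[G] - f(y) = \frac{1}{y - 12} != 0.

Invalid: d/dy[G] - f = \frac{1}{y - 12}, which is not 0.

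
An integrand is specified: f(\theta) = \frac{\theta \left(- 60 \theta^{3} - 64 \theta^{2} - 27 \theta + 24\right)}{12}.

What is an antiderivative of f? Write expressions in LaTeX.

Since d/d\theta undoes antidifferentiation here, F'(\theta) = f(\theta) is required of F(\theta).
Check: d/d\theta[- \theta^{5} - \frac{4 \theta^{4}}{3} - \frac{3 \theta^{3}}{4} + \theta^{2}] = - 5 \theta^{4} - \frac{16 \theta^{3}}{3} - \frac{9 \theta^{2}}{4} + 2 \theta, which equals f(\theta).

An antiderivative is F(\theta) = - \theta^{5} - \frac{4 \theta^{4}}{3} - \frac{3 \theta^{3}}{4} + \theta^{2}.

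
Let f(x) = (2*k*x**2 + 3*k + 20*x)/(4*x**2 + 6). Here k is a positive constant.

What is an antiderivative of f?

A first test for any F(x): its x-derivative must equal f(x) identically.
Check: d/dx[(k*x + 5*log(2*x**2 + 3))/2] = (2*k*x**2 + 3*k + 20*x)/(4*x**2 + 6) = f(x).

An antiderivative is F(x) = (k*x + 5*log(2*x**2 + 3))/2.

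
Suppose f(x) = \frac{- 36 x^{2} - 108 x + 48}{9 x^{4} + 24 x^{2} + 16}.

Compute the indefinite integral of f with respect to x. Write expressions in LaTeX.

F(x) = \frac{6 \left(2 x + 3\right)}{3 x^{2} + 4} + C

Recognize the product-rule pattern: f = u'v + uv' with u = \frac{1}{\frac{x^{2}}{2} + \frac{2}{3}}, v = 2 x + 3, so integration by parts undoes it.
Check: d/dx[\frac{6 \left(2 x + 3\right)}{3 x^{2} + 4}] = \frac{- 36 x^{2} - 108 x + 48}{9 x^{4} + 24 x^{2} + 16} = f(x).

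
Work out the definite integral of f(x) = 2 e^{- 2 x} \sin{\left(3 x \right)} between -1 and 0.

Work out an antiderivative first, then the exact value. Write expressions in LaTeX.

Any candidate F(x) must reproduce f(x) exactly when differentiated.
F(x) = \frac{\left(- 4 \sin{\left(3 x \right)} - 6 \cos{\left(3 x \right)}\right) e^{- 2 x}}{13} is an antiderivative of f.
Check: d/dx[\frac{\left(- 4 \sin{\left(3 x \right)} - 6 \cos{\left(3 x \right)}\right) e^{- 2 x}}{13}] = 2 e^{- 2 x} \sin{\left(3 x \right)} = f(x).
F(0) = - \frac{6}{13}; F(-1) = \frac{4 e^{2} \sin{\left(3 \right)}}{13} - \frac{6 e^{2} \cos{\left(3 \right)}}{13}.
Integral = F(0) - F(-1) = \frac{6 e^{2} \cos{\left(3 \right)}}{13} - \frac{6}{13} - \frac{4 e^{2} \sin{\left(3 \right)}}{13}.

Antiderivative: F(x) = \frac{\left(- 4 \sin{\left(3 x \right)} - 6 \cos{\left(3 x \right)}\right) e^{- 2 x}}{13}; value = \frac{6 e^{2} \cos{\left(3 \right)}}{13} - \frac{6}{13} - \frac{4 e^{2} \sin{\left(3 \right)}}{13}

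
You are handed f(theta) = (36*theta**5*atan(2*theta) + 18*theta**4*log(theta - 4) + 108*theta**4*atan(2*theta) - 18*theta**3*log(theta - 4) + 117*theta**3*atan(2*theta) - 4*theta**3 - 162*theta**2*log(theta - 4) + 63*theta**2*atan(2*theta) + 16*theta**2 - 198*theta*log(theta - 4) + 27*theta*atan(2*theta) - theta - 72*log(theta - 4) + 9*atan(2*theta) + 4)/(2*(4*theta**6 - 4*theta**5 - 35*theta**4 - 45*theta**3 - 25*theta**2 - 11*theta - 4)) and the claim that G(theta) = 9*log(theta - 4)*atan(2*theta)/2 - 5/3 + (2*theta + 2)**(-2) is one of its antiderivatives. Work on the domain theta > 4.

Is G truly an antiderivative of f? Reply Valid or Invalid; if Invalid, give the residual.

d/dtheta[G] = (36*theta**5*atan(2*theta) + 18*theta**4*log(theta - 4) + 108*theta**4*atan(2*theta) - 18*theta**3*log(theta - 4) + 117*theta**3*atan(2*theta) - 4*theta**3 - 162*theta**2*log(theta - 4) + 63*theta**2*atan(2*theta) + 16*theta**2 - 198*theta*log(theta - 4) + 27*theta*atan(2*theta) - theta - 72*log(theta - 4) + 9*atan(2*theta) + 4)/(8*theta**6 - 8*theta**5 - 70*theta**4 - 90*theta**3 - 50*theta**2 - 22*theta - 8)
This equals f(theta) exactly, so the claim holds.

Valid. The derivative of G reproduces f.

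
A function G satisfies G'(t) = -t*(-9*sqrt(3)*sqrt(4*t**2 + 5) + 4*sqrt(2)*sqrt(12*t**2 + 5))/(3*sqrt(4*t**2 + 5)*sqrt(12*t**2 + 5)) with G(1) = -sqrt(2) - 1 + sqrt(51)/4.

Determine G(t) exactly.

G(t) = (-4*sqrt(2)*sqrt(4*t**2 + 5) + 3*sqrt(3)*sqrt(12*t**2 + 5) - 12)/12

Whatever form G(t) takes, its d/dt must return the stated G'(t).
A general antiderivative is -2*sqrt(2*t**2 + 5/2)/3 + 3*sqrt(4*t**2 + 5/3)/4 + C.
The condition gives C = -sqrt(2) - 1 + sqrt(51)/4 - (-sqrt(2) + sqrt(51)/4) = -1.
So G(t) = (-4*sqrt(2)*sqrt(4*t**2 + 5) + 3*sqrt(3)*sqrt(12*t**2 + 5) - 12)/12.
Check: d/dt[(-4*sqrt(2)*sqrt(4*t**2 + 5) + 3*sqrt(3)*sqrt(12*t**2 + 5) - 12)/12] = (9*sqrt(3)*t*sqrt(4*t**2 + 5) - 4*sqrt(2)*t*sqrt(12*t**2 + 5))/(3*sqrt(4*t**2 + 5)*sqrt(12*t**2 + 5)), which equals G'(t).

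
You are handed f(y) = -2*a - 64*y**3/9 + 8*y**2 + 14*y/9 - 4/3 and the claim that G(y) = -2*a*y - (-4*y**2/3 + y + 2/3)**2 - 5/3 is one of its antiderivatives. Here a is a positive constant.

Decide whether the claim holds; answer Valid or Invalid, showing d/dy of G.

Valid - the claim checks out under differentiation.

d/dy[G] = -2*a - 64*y**3/9 + 8*y**2 + 14*y/9 - 4/3
This equals f(y) exactly, so the claim holds.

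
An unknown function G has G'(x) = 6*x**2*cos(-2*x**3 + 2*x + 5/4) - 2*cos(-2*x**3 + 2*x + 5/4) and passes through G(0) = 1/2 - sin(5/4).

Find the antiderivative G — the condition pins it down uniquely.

G(x) = 1/2 - sin(-2*x**3 + 2*x + 5/4)

G'(x) matches the chain-rule pattern g'(h)*h' with inner function h(x) = -2*x**3 + 2*x + 5/4; substituting u = h(x) collapses the integral.
A general antiderivative is -sin(-2*x**3 + 2*x + 5/4) + C.
The condition gives C = 1/2 - sin(5/4) - (-sin(5/4)) = 1/2.
So G(x) = 1/2 - sin(-2*x**3 + 2*x + 5/4).
Check: d/dx[1/2 - sin(-2*x**3 + 2*x + 5/4)] = 6*x**2*cos(-2*x**3 + 2*x + 5/4) - 2*cos(-2*x**3 + 2*x + 5/4) = G'(x).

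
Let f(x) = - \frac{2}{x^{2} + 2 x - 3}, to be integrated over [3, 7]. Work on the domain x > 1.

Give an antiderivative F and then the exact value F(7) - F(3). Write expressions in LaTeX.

Antiderivative: F(x) = - \frac{\log{\left(x - 1 \right)}}{2} + \frac{\log{\left(x + 3 \right)}}{2}; value = - \log{\left(6 \right)} + \frac{\log{\left(2 \right)}}{2} + \frac{\log{\left(10 \right)}}{2}

The denominator factors as \left(x - 1\right) \left(x + 3\right); partial fractions split f into directly integrable pieces: \frac{1}{2 \left(x + 3\right)} - \frac{1}{2 \left(x - 1\right)}.
F(x) = - \frac{\log{\left(x - 1 \right)}}{2} + \frac{\log{\left(x + 3 \right)}}{2} is an antiderivative of f.
Check: d/dx[- \frac{\log{\left(x - 1 \right)}}{2} + \frac{\log{\left(x + 3 \right)}}{2}] = - \frac{2}{x^{2} + 2 x - 3} = f(x).
F(7) = - \frac{\log{\left(6 \right)}}{2} + \frac{\log{\left(10 \right)}}{2}; F(3) = - \frac{\log{\left(2 \right)}}{2} + \frac{\log{\left(6 \right)}}{2}.
Integral = F(7) - F(3) = - \log{\left(6 \right)} + \frac{\log{\left(2 \right)}}{2} + \frac{\log{\left(10 \right)}}{2}.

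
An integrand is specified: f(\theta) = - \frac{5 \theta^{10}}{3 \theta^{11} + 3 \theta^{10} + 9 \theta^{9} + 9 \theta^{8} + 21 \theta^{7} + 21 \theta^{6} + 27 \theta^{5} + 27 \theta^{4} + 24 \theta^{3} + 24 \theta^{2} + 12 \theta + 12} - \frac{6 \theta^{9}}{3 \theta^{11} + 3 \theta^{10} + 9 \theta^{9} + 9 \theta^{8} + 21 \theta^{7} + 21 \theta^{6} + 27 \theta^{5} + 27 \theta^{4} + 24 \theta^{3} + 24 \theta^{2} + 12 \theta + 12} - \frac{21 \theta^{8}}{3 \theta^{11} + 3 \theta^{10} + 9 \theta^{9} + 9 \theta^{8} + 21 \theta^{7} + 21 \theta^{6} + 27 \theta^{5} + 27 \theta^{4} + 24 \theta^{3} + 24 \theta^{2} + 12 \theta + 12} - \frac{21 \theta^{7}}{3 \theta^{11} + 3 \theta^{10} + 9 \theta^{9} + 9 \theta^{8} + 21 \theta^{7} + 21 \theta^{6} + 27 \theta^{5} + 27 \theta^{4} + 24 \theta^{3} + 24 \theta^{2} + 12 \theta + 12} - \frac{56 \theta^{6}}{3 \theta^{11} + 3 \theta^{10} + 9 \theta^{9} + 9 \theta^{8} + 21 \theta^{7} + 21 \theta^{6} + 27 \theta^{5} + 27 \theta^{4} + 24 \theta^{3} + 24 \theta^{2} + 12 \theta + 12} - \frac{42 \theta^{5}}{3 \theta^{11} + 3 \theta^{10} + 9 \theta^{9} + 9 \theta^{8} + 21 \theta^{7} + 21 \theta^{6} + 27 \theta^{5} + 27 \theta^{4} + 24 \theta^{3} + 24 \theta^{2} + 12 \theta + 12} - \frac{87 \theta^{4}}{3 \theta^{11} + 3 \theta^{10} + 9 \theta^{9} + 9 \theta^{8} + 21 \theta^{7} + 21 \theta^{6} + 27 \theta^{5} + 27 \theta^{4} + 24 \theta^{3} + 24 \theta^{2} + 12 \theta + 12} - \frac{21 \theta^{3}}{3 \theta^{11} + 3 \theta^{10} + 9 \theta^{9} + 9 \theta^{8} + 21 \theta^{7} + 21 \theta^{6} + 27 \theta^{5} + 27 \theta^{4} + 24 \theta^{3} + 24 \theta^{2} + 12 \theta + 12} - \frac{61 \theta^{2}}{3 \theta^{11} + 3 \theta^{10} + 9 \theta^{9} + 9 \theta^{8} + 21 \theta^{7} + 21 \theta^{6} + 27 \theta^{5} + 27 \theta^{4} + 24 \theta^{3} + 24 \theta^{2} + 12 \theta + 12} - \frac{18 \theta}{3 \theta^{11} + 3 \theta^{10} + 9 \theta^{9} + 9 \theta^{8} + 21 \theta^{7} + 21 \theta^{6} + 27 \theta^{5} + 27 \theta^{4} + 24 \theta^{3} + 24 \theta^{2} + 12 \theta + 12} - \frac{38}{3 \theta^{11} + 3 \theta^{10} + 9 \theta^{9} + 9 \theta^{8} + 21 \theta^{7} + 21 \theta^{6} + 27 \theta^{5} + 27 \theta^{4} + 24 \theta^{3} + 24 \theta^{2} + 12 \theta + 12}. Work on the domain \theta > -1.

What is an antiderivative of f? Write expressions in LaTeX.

An antiderivative is F(\theta) = \frac{- 5 \theta^{4} \log{\left(\theta + 1 \right)} - 6 \theta^{4} \operatorname{atan}{\left(\theta \right)} + 5 \theta^{4} \log{\left(2 \right)} - 5 \theta^{2} \log{\left(\theta + 1 \right)} - 6 \theta^{2} \operatorname{atan}{\left(\theta \right)} + 5 \theta^{2} \log{\left(2 \right)} + 3 \theta - 10 \log{\left(\theta + 1 \right)} - 12 \operatorname{atan}{\left(\theta \right)} + 10 \log{\left(2 \right)}}{3 \theta^{4} + 3 \theta^{2} + 6}.

The integrand splits into summands that can be handled one at a time.
Check: d/d\theta[\frac{- 5 \theta^{4} \log{\left(\theta + 1 \right)} - 6 \theta^{4} \operatorname{atan}{\left(\theta \right)} + 5 \theta^{4} \log{\left(2 \right)} - 5 \theta^{2} \log{\left(\theta + 1 \right)} - 6 \theta^{2} \operatorname{atan}{\left(\theta \right)} + 5 \theta^{2} \log{\left(2 \right)} + 3 \theta - 10 \log{\left(\theta + 1 \right)} - 12 \operatorname{atan}{\left(\theta \right)} + 10 \log{\left(2 \right)}}{3 \theta^{4} + 3 \theta^{2} + 6}] = \frac{- 5 \theta^{10} - 6 \theta^{9} - 21 \theta^{8} - 21 \theta^{7} - 56 \theta^{6} - 42 \theta^{5} - 87 \theta^{4} - 21 \theta^{3} - 61 \theta^{2} - 18 \theta - 38}{3 \theta^{11} + 3 \theta^{10} + 9 \theta^{9} + 9 \theta^{8} + 21 \theta^{7} + 21 \theta^{6} + 27 \theta^{5} + 27 \theta^{4} + 24 \theta^{3} + 24 \theta^{2} + 12 \theta + 12}, which equals f(\theta).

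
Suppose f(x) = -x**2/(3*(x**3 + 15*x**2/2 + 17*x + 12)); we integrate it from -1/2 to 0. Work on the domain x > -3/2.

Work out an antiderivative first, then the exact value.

Antiderivative: F(x) = -3*log(x + 3/2)/5 + 4*log(x + 2)/3 - 16*log(x + 4)/15; value = -16*log(4)/15 - 29*log(3/2)/15 + 4*log(2)/3 + 16*log(7/2)/15

Factor the denominator (3*(x + 2)*(x + 4)*(2*x + 3)) and decompose: f = -6/(5*(2*x + 3)) - 16/(15*(x + 4)) + 4/(3*(x + 2)); each piece integrates to a log, atan, or power term.
F(x) = -3*log(x + 3/2)/5 + 4*log(x + 2)/3 - 16*log(x + 4)/15 is an antiderivative of f.
Check: d/dx[-3*log(x + 3/2)/5 + 4*log(x + 2)/3 - 16*log(x + 4)/15] = -2*x**2/(6*x**3 + 45*x**2 + 102*x + 72), which equals f(x).
F(0) = -16*log(4)/15 - 3*log(3/2)/5 + 4*log(2)/3; F(-1/2) = -16*log(7/2)/15 + 4*log(3/2)/3.
Integral = F(0) - F(-1/2) = -16*log(4)/15 - 29*log(3/2)/15 + 4*log(2)/3 + 16*log(7/2)/15.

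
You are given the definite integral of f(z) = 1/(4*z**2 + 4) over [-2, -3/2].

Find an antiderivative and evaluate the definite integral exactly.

Antiderivative: F(z) = atan(z)/4; value = -atan(3/2)/4 + atan(2)/4

A candidate is checked by its d/dz: the result must match f(z).
F(z) = atan(z)/4 is an antiderivative of f.
Check: d/dz[atan(z)/4] = 1/(4*z**2 + 4) = f(z).
F(-3/2) = -atan(3/2)/4; F(-2) = -atan(2)/4.
Integral = F(-3/2) - F(-2) = -atan(3/2)/4 + atan(2)/4.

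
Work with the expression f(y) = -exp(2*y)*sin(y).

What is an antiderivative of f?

An antiderivative is F(y) = (-2*sin(y) + cos(y))*exp(2*y)/5.

Check any antiderivative F(y) by computing F'(y) and comparing it with f(y).
Check: d/dy[(-2*sin(y) + cos(y))*exp(2*y)/5] = -exp(2*y)*sin(y) = f(y).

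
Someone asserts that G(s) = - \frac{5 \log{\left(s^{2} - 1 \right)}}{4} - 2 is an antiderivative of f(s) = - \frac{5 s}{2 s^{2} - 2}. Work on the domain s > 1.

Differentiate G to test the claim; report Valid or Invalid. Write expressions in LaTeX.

d/ds[G] = - \frac{5 s}{2 s^{2} - 2}
This equals f(s) exactly, so the claim holds.

Valid: G'(s) = f(s).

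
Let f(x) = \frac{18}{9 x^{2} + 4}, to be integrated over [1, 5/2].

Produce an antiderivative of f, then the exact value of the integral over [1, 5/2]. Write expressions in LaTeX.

Antiderivative: F(x) = 3 \operatorname{atan}{\left(\frac{3 x}{2} \right)}; value = - 3 \operatorname{atan}{\left(\frac{3}{2} \right)} + 3 \operatorname{atan}{\left(\frac{15}{4} \right)}

An antiderivative F(x) passes only if d/dx[F] lands on f(x) exactly.
F(x) = 3 \operatorname{atan}{\left(\frac{3 x}{2} \right)} is an antiderivative of f.
Check: d/dx[3 \operatorname{atan}{\left(\frac{3 x}{2} \right)}] = \frac{18}{9 x^{2} + 4} = f(x).
F(5/2) = 3 \operatorname{atan}{\left(\frac{15}{4} \right)}; F(1) = 3 \operatorname{atan}{\left(\frac{3}{2} \right)}.
Integral = F(5/2) - F(1) = - 3 \operatorname{atan}{\left(\frac{3}{2} \right)} + 3 \operatorname{atan}{\left(\frac{15}{4} \right)}.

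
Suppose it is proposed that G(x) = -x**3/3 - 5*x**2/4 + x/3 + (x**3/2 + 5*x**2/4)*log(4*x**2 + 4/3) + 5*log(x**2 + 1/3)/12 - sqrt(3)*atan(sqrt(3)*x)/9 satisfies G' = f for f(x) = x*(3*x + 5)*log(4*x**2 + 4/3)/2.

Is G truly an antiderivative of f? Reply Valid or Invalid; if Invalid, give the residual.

Valid - the claim checks out under differentiation.

d/dx[G] = 3*x**2*log(x**2 + 1/3)/2 + 3*x**2*log(2) + 5*x*log(x**2 + 1/3)/2 + 5*x*log(2)
This equals f(x) exactly, so the claim holds.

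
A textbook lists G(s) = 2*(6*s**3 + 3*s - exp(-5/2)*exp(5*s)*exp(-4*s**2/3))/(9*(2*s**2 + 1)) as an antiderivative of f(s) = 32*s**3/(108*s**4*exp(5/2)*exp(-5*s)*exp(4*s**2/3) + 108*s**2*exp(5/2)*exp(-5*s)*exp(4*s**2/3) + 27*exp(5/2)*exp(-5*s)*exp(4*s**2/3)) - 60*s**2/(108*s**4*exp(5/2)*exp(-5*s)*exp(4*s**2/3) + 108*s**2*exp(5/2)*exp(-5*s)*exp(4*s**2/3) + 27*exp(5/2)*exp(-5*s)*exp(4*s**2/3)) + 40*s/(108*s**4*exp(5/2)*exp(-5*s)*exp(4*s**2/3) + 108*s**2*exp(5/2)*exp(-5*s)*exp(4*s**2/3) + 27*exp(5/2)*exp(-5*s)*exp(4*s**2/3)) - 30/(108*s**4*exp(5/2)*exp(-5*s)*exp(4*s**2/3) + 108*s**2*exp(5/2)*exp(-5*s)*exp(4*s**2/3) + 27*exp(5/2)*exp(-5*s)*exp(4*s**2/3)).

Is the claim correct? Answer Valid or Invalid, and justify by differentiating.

d/ds[G] = (72*s**4*exp(5)*exp(4*s**2/3) + 32*s**3*exp(5/2)*exp(5*s) - 60*s**2*exp(5/2)*exp(5*s) + 72*s**2*exp(5)*exp(4*s**2/3) + 40*s*exp(5/2)*exp(5*s) - 30*exp(5/2)*exp(5*s) + 18*exp(5)*exp(4*s**2/3))/(108*s**4*exp(5)*exp(4*s**2/3) + 108*s**2*exp(5)*exp(4*s**2/3) + 27*exp(5)*exp(4*s**2/3))
d/ds[G] - f(s) = 2/3 != 0.

Invalid: d/ds[G] - f = 2/3, which is not 0.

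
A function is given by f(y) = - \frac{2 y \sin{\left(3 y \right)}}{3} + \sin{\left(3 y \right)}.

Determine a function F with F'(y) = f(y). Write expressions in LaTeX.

An antiderivative is F(y) = \frac{2 y \cos{\left(3 y \right)}}{9} - \frac{2 \sin{\left(3 y \right)}}{27} - \frac{\cos{\left(3 y \right)}}{3}.

Integrate term by term and add the pieces.
Check: d/dy[\frac{2 y \cos{\left(3 y \right)}}{9} - \frac{2 \sin{\left(3 y \right)}}{27} - \frac{\cos{\left(3 y \right)}}{3}] = - \frac{2 y \sin{\left(3 y \right)}}{3} + \sin{\left(3 y \right)} = f(y).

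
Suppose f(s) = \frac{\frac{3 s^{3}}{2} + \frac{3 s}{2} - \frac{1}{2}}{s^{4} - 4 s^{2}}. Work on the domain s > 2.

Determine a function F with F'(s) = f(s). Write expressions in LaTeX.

The denominator factors as 2 s^{2} \left(s - 2\right) \left(s + 2\right); partial fractions split f into directly integrable pieces: \frac{31}{32 \left(s + 2\right)} + \frac{29}{32 \left(s - 2\right)} - \frac{3}{8 s} + \frac{1}{8 s^{2}}.
Check: d/ds[\frac{- 12 s \log{\left(s \right)} + 29 s \log{\left(s - 2 \right)} + 31 s \log{\left(s + 2 \right)} - 4}{32 s}] = \frac{3 s^{3} + 3 s - 1}{2 s^{4} - 8 s^{2}}, which equals f(s).

An antiderivative is F(s) = \frac{- 12 s \log{\left(s \right)} + 29 s \log{\left(s - 2 \right)} + 31 s \log{\left(s + 2 \right)} - 4}{32 s}.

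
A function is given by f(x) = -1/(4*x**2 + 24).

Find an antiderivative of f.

Since d/dx undoes antidifferentiation here, F'(x) = f(x) is required of F(x).
Check: d/dx[-sqrt(6)*atan(sqrt(6)*x/6)/24] = -1/(4*x**2 + 24) = f(x).

An antiderivative is F(x) = -sqrt(6)*atan(sqrt(6)*x/6)/24.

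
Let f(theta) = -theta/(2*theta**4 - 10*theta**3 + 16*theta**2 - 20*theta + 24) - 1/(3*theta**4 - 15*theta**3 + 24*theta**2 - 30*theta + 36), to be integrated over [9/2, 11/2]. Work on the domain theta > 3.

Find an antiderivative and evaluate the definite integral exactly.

Factor the denominator (6*(theta - 3)*(theta - 2)*(theta**2 + 2)) and decompose: f = -(theta - 1)/(18*(theta**2 + 2)) + 2/(9*(theta - 2)) - 1/(6*(theta - 3)); each piece integrates to a log, atan, or power term.
F(theta) = -log(theta - 3)/6 + 2*log(theta - 2)/9 - log(theta**2 + 2)/36 + sqrt(2)*atan(sqrt(2)*theta/2)/36 is an antiderivative of f.
Check: d/dtheta[-log(theta - 3)/6 + 2*log(theta - 2)/9 - log(theta**2 + 2)/36 + sqrt(2)*atan(sqrt(2)*theta/2)/36] = (-3*theta - 2)/(6*theta**4 - 30*theta**3 + 48*theta**2 - 60*theta + 72), which equals f(theta).
F(11/2) = -log(5/2)/6 - log(129/4)/36 + sqrt(2)*atan(11*sqrt(2)/4)/36 + 2*log(7/2)/9; F(9/2) = -log(89/4)/36 - log(3/2)/6 + sqrt(2)*atan(9*sqrt(2)/4)/36 + 2*log(5/2)/9.
Integral = F(11/2) - F(9/2) = -7*log(5/2)/18 - log(129/4)/36 - sqrt(2)*atan(9*sqrt(2)/4)/36 + sqrt(2)*atan(11*sqrt(2)/4)/36 + log(3/2)/6 + log(89/4)/36 + 2*log(7/2)/9.

Antiderivative: F(theta) = -log(theta - 3)/6 + 2*log(theta - 2)/9 - log(theta**2 + 2)/36 + sqrt(2)*atan(sqrt(2)*theta/2)/36; value = -7*log(5/2)/18 - log(129/4)/36 - sqrt(2)*atan(9*sqrt(2)/4)/36 + sqrt(2)*atan(11*sqrt(2)/4)/36 + log(3/2)/6 + log(89/4)/36 + 2*log(7/2)/9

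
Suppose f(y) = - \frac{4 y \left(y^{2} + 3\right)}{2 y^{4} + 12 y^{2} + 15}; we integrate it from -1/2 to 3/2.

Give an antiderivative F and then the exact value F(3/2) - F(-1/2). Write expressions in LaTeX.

Antiderivative: F(y) = - \frac{\log{\left(\frac{2 y^{4}}{3} + 4 y^{2} + 5 \right)}}{2}; value = - \frac{\log{\left(\frac{139}{8} \right)}}{2} + \frac{\log{\left(\frac{145}{24} \right)}}{2}

f matches the chain-rule pattern g'(h)*h' with inner function h(y) = \frac{2 y^{4}}{3} + 4 y^{2} + 5; substituting u = h(y) collapses the integral.
F(y) = - \frac{\log{\left(\frac{2 y^{4}}{3} + 4 y^{2} + 5 \right)}}{2} is an antiderivative of f.
Check: d/dy[- \frac{\log{\left(\frac{2 y^{4}}{3} + 4 y^{2} + 5 \right)}}{2}] = \frac{- 4 y^{3} - 12 y}{2 y^{4} + 12 y^{2} + 15}, which equals f(y).
F(3/2) = - \frac{\log{\left(\frac{139}{8} \right)}}{2}; F(-1/2) = - \frac{\log{\left(\frac{145}{24} \right)}}{2}.
Integral = F(3/2) - F(-1/2) = - \frac{\log{\left(\frac{139}{8} \right)}}{2} + \frac{\log{\left(\frac{145}{24} \right)}}{2}.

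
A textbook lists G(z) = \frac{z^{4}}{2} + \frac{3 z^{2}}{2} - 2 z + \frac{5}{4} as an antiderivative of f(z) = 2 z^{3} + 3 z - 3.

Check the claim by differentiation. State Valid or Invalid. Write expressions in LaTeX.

d/dz[G] = 2 z^{3} + 3 z - 2
d/dz[G] - f(z) = 1 != 0.

Invalid: d/dz[G] - f = 1, which is not 0.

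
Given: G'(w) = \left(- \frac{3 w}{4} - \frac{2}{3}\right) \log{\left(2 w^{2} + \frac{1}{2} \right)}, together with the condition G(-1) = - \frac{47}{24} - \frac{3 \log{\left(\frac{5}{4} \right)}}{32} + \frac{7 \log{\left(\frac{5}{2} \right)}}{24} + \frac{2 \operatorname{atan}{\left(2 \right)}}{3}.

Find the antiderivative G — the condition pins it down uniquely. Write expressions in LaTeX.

G(w) = - \frac{3 w^{2} \log{\left(2 w^{2} + \frac{1}{2} \right)}}{8} + \frac{3 w^{2}}{8} - \frac{2 w \log{\left(2 w^{2} + \frac{1}{2} \right)}}{3} + \frac{4 w}{3} - \frac{3 \log{\left(w^{2} + \frac{1}{4} \right)}}{32} - \frac{2 \operatorname{atan}{\left(2 w \right)}}{3} - 1

Since d/dw undoes antidifferentiation here, G(w) must give back the stated G'(w).
A general antiderivative is \frac{3 w^{2}}{8} + \frac{4 w}{3} + \left(- \frac{3 w^{2}}{8} - \frac{2 w}{3}\right) \log{\left(2 w^{2} + \frac{1}{2} \right)} - \frac{3 \log{\left(w^{2} + \frac{1}{4} \right)}}{32} - \frac{2 \operatorname{atan}{\left(2 w \right)}}{3} + C.
The condition gives C = - \frac{47}{24} - \frac{3 \log{\left(\frac{5}{4} \right)}}{32} + \frac{7 \log{\left(\frac{5}{2} \right)}}{24} + \frac{2 \operatorname{atan}{\left(2 \right)}}{3} - (- \frac{23}{24} - \frac{3 \log{\left(\frac{5}{4} \right)}}{32} + \frac{7 \log{\left(\frac{5}{2} \right)}}{24} + \frac{2 \operatorname{atan}{\left(2 \right)}}{3}) = -1.
So G(w) = - \frac{3 w^{2} \log{\left(2 w^{2} + \frac{1}{2} \right)}}{8} + \frac{3 w^{2}}{8} - \frac{2 w \log{\left(2 w^{2} + \frac{1}{2} \right)}}{3} + \frac{4 w}{3} - \frac{3 \log{\left(w^{2} + \frac{1}{4} \right)}}{32} - \frac{2 \operatorname{atan}{\left(2 w \right)}}{3} - 1.
Check: d/dw[- \frac{3 w^{2} \log{\left(2 w^{2} + \frac{1}{2} \right)}}{8} + \frac{3 w^{2}}{8} - \frac{2 w \log{\left(2 w^{2} + \frac{1}{2} \right)}}{3} + \frac{4 w}{3} - \frac{3 \log{\left(w^{2} + \frac{1}{4} \right)}}{32} - \frac{2 \operatorname{atan}{\left(2 w \right)}}{3} - 1] = - \frac{3 w \log{\left(2 w^{2} + \frac{1}{2} \right)}}{4} - \frac{2 \log{\left(2 w^{2} + \frac{1}{2} \right)}}{3}, which equals G'(w).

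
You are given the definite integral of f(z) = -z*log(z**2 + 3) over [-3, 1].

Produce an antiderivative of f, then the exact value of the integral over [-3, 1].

Antiderivative: F(z) = -z**2*log(z**2 + 3)/2 + z**2/2 - 3*log(z**2 + 3)/2; value = -4 - 2*log(4) + 6*log(12)

Since d/dz undoes antidifferentiation here, F'(z) = f(z) is required of F(z).
F(z) = -z**2*log(z**2 + 3)/2 + z**2/2 - 3*log(z**2 + 3)/2 is an antiderivative of f.
Check: d/dz[-z**2*log(z**2 + 3)/2 + z**2/2 - 3*log(z**2 + 3)/2] = -z*log(z**2 + 3) = f(z).
F(1) = 1/2 - 2*log(4); F(-3) = 9/2 - 6*log(12).
Integral = F(1) - F(-3) = -4 - 2*log(4) + 6*log(12).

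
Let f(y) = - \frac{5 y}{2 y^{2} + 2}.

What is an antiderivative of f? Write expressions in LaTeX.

f matches the chain-rule pattern g'(h)*h' with inner function h(y) = 2 y^{2} + 2; substituting u = h(y) collapses the integral.
Check: d/dy[- \frac{5 \log{\left(y^{2} + 1 \right)}}{4}] = - \frac{5 y}{2 y^{2} + 2} = f(y).

An antiderivative is F(y) = - \frac{5 \log{\left(y^{2} + 1 \right)}}{4}.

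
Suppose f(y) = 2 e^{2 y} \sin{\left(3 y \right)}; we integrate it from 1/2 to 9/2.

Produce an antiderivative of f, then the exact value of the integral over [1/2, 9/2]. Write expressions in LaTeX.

Antiderivative: F(y) = \frac{4 e^{2 y} \sin{\left(3 y \right)}}{13} - \frac{6 e^{2 y} \cos{\left(3 y \right)}}{13}; value = - \frac{6 e^{9} \cos{\left(\frac{27}{2} \right)}}{13} - \frac{4 e \sin{\left(\frac{3}{2} \right)}}{13} + \frac{6 e \cos{\left(\frac{3}{2} \right)}}{13} + \frac{4 e^{9} \sin{\left(\frac{27}{2} \right)}}{13}

Any candidate F(y) must reproduce f(y) exactly when differentiated.
F(y) = \frac{4 e^{2 y} \sin{\left(3 y \right)}}{13} - \frac{6 e^{2 y} \cos{\left(3 y \right)}}{13} is an antiderivative of f.
Check: d/dy[\frac{4 e^{2 y} \sin{\left(3 y \right)}}{13} - \frac{6 e^{2 y} \cos{\left(3 y \right)}}{13}] = 2 e^{2 y} \sin{\left(3 y \right)} = f(y).
F(9/2) = - \frac{6 e^{9} \cos{\left(\frac{27}{2} \right)}}{13} + \frac{4 e^{9} \sin{\left(\frac{27}{2} \right)}}{13}; F(1/2) = - \frac{6 e \cos{\left(\frac{3}{2} \right)}}{13} + \frac{4 e \sin{\left(\frac{3}{2} \right)}}{13}.
Integral = F(9/2) - F(1/2) = - \frac{6 e^{9} \cos{\left(\frac{27}{2} \right)}}{13} - \frac{4 e \sin{\left(\frac{3}{2} \right)}}{13} + \frac{6 e \cos{\left(\frac{3}{2} \right)}}{13} + \frac{4 e^{9} \sin{\left(\frac{27}{2} \right)}}{13}.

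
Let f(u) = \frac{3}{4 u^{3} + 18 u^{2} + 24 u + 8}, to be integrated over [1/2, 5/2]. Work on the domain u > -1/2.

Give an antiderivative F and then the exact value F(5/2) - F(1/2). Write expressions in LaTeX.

Factor the denominator (2 \left(u + 2\right)^{2} \left(2 u + 1\right)) and decompose: f = \frac{2}{3 \left(2 u + 1\right)} - \frac{1}{3 \left(u + 2\right)} - \frac{1}{2 \left(u + 2\right)^{2}}; each piece integrates to a log, atan, or power term.
F(u) = \frac{2 \left(u + 2\right) \log{\left(u + \frac{1}{2} \right)} - 2 \left(u + 2\right) \log{\left(u + 2 \right)} + 3}{6 \left(u + 2\right)} is an antiderivative of f.
Check: d/du[\frac{2 \left(u + 2\right) \log{\left(u + \frac{1}{2} \right)} - 2 \left(u + 2\right) \log{\left(u + 2 \right)} + 3}{6 \left(u + 2\right)}] = \frac{3}{4 u^{3} + 18 u^{2} + 24 u + 8} = f(u).
F(5/2) = - \frac{\log{\left(\frac{9}{2} \right)}}{3} + \frac{1}{9} + \frac{\log{\left(3 \right)}}{3}; F(1/2) = \frac{1}{5} - \frac{\log{\left(\frac{5}{2} \right)}}{3}.
Integral = F(5/2) - F(1/2) = - \frac{\log{\left(\frac{9}{2} \right)}}{3} - \frac{4}{45} + \frac{\log{\left(\frac{5}{2} \right)}}{3} + \frac{\log{\left(3 \right)}}{3}.

Antiderivative: F(u) = \frac{2 \left(u + 2\right) \log{\left(u + \frac{1}{2} \right)} - 2 \left(u + 2\right) \log{\left(u + 2 \right)} + 3}{6 \left(u + 2\right)}; value = - \frac{\log{\left(\frac{9}{2} \right)}}{3} - \frac{4}{45} + \frac{\log{\left(\frac{5}{2} \right)}}{3} + \frac{\log{\left(3 \right)}}{3}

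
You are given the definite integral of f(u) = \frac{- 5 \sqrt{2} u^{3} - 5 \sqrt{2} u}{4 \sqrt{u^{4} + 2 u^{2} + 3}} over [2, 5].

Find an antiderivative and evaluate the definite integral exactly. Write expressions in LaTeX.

f matches the chain-rule pattern g'(h)*h' with inner function h(u) = \frac{u^{4}}{2} + u^{2} + \frac{3}{2}; substituting w = h(u) collapses the integral.
F(u) = - \frac{5 \sqrt{2} \sqrt{u^{4} + 2 u^{2} + 3}}{8} is an antiderivative of f.
Check: d/du[- \frac{5 \sqrt{2} \sqrt{u^{4} + 2 u^{2} + 3}}{8}] = \frac{- 5 \sqrt{2} u^{3} - 5 \sqrt{2} u}{4 \sqrt{u^{4} + 2 u^{2} + 3}} = f(u).
F(5) = - \frac{5 \sqrt{339}}{4}; F(2) = - \frac{15 \sqrt{6}}{8}.
Integral = F(5) - F(2) = - \frac{5 \sqrt{339}}{4} + \frac{15 \sqrt{6}}{8}.

Antiderivative: F(u) = - \frac{5 \sqrt{2} \sqrt{u^{4} + 2 u^{2} + 3}}{8}; value = - \frac{5 \sqrt{339}}{4} + \frac{15 \sqrt{6}}{8}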